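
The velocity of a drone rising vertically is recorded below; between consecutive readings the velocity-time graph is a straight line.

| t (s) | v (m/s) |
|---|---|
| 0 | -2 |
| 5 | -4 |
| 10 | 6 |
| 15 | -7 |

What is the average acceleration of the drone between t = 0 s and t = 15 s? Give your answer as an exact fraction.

Average acceleration = Δv/Δt = (-7 − -2)/(15 − 0) = -1/3 m/s².

-1/3 m/s²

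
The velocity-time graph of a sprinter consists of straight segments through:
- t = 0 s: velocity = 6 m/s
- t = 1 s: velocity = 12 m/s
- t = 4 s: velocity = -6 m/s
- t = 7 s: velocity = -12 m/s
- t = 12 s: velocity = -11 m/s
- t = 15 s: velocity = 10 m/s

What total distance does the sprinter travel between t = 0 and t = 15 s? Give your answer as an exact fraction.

870/7 m

Total distance travelled is ∫|v| dt — sum the magnitudes of each area piece.
0–1 s: |½(6 + 12)(1)| = 9 m
1–4 s: v = 0 at t = 3 s; triangle areas 12 + 3 = 15 m
4–7 s: |½(-6 + -12)(3)| = 27 m
7–12 s: |½(-12 + -11)(5)| = 57.5 m
12–15 s: v = 0 at t = 95/7 s; triangle areas 121/14 + 50/7 = 221/14 m
Total distance = 870/7 m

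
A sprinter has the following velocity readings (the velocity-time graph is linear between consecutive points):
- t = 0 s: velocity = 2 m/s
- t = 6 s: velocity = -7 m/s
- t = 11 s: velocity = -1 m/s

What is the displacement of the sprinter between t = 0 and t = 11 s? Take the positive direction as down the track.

-35 m

Displacement is the signed area under the v-t curve.
0–6 s: ½(2 + -7)(6) = -15 m
6–11 s: ½(-7 + -1)(5) = -20 m
Net displacement = -35 m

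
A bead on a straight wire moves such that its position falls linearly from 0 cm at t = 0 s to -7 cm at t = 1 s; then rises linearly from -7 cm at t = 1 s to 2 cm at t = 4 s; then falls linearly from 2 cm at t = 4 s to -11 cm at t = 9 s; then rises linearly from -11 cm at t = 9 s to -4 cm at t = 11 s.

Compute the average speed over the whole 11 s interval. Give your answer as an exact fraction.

36/11 cm/s

Average speed = (total path length)/(elapsed time); on a piecewise-linear x-t graph the path length is Σ|Δx|.
0–1 s: |Δx| = |-7 − 0| = 7 cm
1–4 s: |Δx| = |2 − -7| = 9 cm
4–9 s: |Δx| = |-11 − 2| = 13 cm
9–11 s: |Δx| = |-4 − -11| = 7 cm
Total path = 36 cm; average speed = 36/11 = 36/11 cm/s.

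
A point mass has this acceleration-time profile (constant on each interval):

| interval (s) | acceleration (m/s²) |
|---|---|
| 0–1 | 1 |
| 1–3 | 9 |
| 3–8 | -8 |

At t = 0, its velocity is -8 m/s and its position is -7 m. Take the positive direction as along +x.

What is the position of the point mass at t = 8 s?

On each constant-a segment, Δv = aΔt and Δx = v₀Δt + ½aΔt²; chain segment to segment.
0–1 s: v starts -8 m/s; Δx = -8·1 + ½·1·1² = -7.5 m; v ends -7 m/s.
1–3 s: v starts -7 m/s; Δx = -7·2 + ½·9·2² = 4 m; v ends 11 m/s.
3–8 s: v starts 11 m/s; Δx = 11·5 + ½·-8·5² = -45 m; v ends -29 m/s.
x(8) = -7 + Σ Δx = -55.5 m.

-55.5 m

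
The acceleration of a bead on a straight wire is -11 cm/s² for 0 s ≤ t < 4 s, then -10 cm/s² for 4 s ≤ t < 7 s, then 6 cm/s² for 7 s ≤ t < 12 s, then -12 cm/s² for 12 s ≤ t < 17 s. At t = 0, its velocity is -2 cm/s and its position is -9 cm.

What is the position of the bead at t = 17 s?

On each constant-a segment, Δv = aΔt and Δx = v₀Δt + ½aΔt²; chain segment to segment.
0–4 s: v starts -2 cm/s; Δx = -2·4 + ½·-11·4² = -96 cm; v ends -46 cm/s.
4–7 s: v starts -46 cm/s; Δx = -46·3 + ½·-10·3² = -183 cm; v ends -76 cm/s.
7–12 s: v starts -76 cm/s; Δx = -76·5 + ½·6·5² = -305 cm; v ends -46 cm/s.
12–17 s: v starts -46 cm/s; Δx = -46·5 + ½·-12·5² = -380 cm; v ends -106 cm/s.
x(17) = -9 + Σ Δx = -973 cm.

-973 cm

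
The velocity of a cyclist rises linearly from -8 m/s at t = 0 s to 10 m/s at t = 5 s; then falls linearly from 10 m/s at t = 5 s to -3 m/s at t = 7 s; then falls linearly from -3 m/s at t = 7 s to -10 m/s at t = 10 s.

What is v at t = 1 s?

On 0–5 s the graph is linear from -8 to 10 m/s: v(1) = -8 + (10 − -8)·(1 − 0)/(5 − 0) = -4.4 m/s.

-4.4 m/s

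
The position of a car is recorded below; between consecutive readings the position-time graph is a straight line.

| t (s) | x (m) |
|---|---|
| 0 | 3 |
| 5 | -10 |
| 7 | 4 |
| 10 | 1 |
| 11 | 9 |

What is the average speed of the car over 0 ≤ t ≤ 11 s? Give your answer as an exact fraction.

38/11 m/s

Average speed = (total path length)/(elapsed time); on a piecewise-linear x-t graph the path length is Σ|Δx|.
0–5 s: |Δx| = |-10 − 3| = 13 m
5–7 s: |Δx| = |4 − -10| = 14 m
7–10 s: |Δx| = |1 − 4| = 3 m
10–11 s: |Δx| = |9 − 1| = 8 m
Total path = 38 m; average speed = 38/11 = 38/11 m/s.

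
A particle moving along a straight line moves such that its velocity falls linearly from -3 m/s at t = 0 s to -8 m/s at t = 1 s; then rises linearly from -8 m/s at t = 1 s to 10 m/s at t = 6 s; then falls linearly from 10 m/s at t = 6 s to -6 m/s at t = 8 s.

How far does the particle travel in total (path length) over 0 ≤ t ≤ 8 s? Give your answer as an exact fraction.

Distance (not displacement) is the total path length: add the absolute areas under v-t.
0–1 s: |½(-3 + -8)(1)| = 5.5 m
1–6 s: v = 0 at t = 29/9 s; triangle areas 80/9 + 125/9 = 205/9 m
6–8 s: v = 0 at t = 7.25 s; triangle areas 6.25 + 2.25 = 8.5 m
Total distance = 331/9 m

331/9 m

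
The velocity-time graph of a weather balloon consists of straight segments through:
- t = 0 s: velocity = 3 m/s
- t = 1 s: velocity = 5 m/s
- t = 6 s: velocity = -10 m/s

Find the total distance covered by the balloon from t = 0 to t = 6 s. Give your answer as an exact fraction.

149/6 m

Total distance travelled is ∫|v| dt — sum the magnitudes of each area piece.
0–1 s: |½(3 + 5)(1)| = 4 m
1–6 s: v = 0 at t = 8/3 s; triangle areas 25/6 + 50/3 = 125/6 m
Total distance = 149/6 m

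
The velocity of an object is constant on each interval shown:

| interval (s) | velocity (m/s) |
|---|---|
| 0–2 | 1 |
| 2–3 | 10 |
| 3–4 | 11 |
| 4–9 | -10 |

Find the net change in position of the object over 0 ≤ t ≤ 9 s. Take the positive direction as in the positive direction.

-27 m

Net displacement equals the area under the velocity-time graph (areas below the axis count negative).
0–2 s: 1 × 2 = 2 m
2–3 s: 10 × 1 = 10 m
3–4 s: 11 × 1 = 11 m
4–9 s: -10 × 5 = -50 m
Net displacement = -27 m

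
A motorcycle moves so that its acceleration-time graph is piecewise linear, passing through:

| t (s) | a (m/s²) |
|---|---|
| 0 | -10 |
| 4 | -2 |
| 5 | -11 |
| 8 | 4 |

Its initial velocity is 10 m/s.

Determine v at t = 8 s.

Δv equals the area under the a-t graph; then v = v₀ + Δv.
0–4 s: ½(-10 + -2)(4) = -24 m/s
4–5 s: ½(-2 + -11)(1) = -6.5 m/s
5–8 s: ½(-11 + 4)(3) = -10.5 m/s
Δv = -41 m/s, so v(8) = 10 + (-41) = -31 m/s.

-31 m/s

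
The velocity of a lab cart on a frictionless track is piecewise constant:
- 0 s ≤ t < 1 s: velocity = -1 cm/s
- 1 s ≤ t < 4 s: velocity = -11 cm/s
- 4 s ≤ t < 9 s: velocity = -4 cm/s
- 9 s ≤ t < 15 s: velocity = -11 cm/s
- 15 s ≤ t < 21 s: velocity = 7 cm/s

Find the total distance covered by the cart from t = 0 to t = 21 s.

162 cm

Total distance travelled is ∫|v| dt — sum the magnitudes of each area piece.
0–1 s: |-1| × 1 = 1 cm
1–4 s: |-11| × 3 = 33 cm
4–9 s: |-4| × 5 = 20 cm
9–15 s: |-11| × 6 = 66 cm
15–21 s: |7| × 6 = 42 cm
Total distance = 162 cm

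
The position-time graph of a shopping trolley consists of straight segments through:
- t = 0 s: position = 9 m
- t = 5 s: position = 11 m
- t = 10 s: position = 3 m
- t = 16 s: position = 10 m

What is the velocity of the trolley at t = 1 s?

Velocity is the slope of the x-t graph on 0–5 s: (11 − 9)/(5 − 0) = 0.4 m/s.

0.4 m/s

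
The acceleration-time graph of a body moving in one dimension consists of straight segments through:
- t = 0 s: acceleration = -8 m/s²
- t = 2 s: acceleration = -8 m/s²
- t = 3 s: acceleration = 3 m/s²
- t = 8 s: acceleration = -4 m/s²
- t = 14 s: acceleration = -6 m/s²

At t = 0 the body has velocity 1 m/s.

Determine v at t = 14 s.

Δv equals the area under the a-t graph; then v = v₀ + Δv.
0–2 s: -8 × 2 = -16 m/s
2–3 s: ½(-8 + 3)(1) = -2.5 m/s
3–8 s: ½(3 + -4)(5) = -2.5 m/s
8–14 s: ½(-4 + -6)(6) = -30 m/s
Δv = -51 m/s, so v(14) = 1 + (-51) = -50 m/s.

-50 m/s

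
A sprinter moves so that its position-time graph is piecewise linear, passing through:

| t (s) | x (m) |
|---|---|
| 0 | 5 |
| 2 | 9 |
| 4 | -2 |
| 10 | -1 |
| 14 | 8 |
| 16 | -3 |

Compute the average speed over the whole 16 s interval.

2.25 m/s

Average speed = (total path length)/(elapsed time); on a piecewise-linear x-t graph the path length is Σ|Δx|.
0–2 s: |Δx| = |9 − 5| = 4 m
2–4 s: |Δx| = |-2 − 9| = 11 m
4–10 s: |Δx| = |-1 − -2| = 1 m
10–14 s: |Δx| = |8 − -1| = 9 m
14–16 s: |Δx| = |-3 − 8| = 11 m
Total path = 36 m; average speed = 36/16 = 2.25 m/s.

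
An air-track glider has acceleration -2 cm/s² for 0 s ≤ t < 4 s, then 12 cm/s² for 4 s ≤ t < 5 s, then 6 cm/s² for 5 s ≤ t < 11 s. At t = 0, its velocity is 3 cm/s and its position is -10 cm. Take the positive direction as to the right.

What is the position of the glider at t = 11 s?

On each constant-a segment, Δv = aΔt and Δx = v₀Δt + ½aΔt²; chain segment to segment.
0–4 s: v starts 3 cm/s; Δx = 3·4 + ½·-2·4² = -4 cm; v ends -5 cm/s.
4–5 s: v starts -5 cm/s; Δx = -5·1 + ½·12·1² = 1 cm; v ends 7 cm/s.
5–11 s: v starts 7 cm/s; Δx = 7·6 + ½·6·6² = 150 cm; v ends 43 cm/s.
x(11) = -10 + Σ Δx = 137 cm.

137 cm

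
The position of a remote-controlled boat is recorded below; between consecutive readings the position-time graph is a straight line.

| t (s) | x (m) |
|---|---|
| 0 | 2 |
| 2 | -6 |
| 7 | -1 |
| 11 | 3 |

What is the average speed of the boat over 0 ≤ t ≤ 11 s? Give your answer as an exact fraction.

Average speed = (total path length)/(elapsed time); on a piecewise-linear x-t graph the path length is Σ|Δx|.
0–2 s: |Δx| = |-6 − 2| = 8 m
2–7 s: |Δx| = |-1 − -6| = 5 m
7–11 s: |Δx| = |3 − -1| = 4 m
Total path = 17 m; average speed = 17/11 = 17/11 m/s.

17/11 m/s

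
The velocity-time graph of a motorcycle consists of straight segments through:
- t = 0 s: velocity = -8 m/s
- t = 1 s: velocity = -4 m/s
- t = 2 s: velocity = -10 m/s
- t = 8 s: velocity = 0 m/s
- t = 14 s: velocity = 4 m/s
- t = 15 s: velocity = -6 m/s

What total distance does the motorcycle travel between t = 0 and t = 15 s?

57.6 m

Distance (not displacement) is the total path length: add the absolute areas under v-t.
0–1 s: |½(-8 + -4)(1)| = 6 m
1–2 s: |½(-4 + -10)(1)| = 7 m
2–8 s: |½(-10 + 0)(6)| = 30 m
8–14 s: |½(0 + 4)(6)| = 12 m
14–15 s: v = 0 at t = 14.4 s; triangle areas 0.8 + 1.8 = 2.6 m
Total distance = 57.6 m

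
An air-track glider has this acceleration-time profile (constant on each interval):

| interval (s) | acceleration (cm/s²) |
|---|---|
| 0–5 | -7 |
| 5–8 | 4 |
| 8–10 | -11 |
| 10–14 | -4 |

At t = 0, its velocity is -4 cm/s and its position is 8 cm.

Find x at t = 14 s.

-502.5 cm

On each constant-a segment, Δv = aΔt and Δx = v₀Δt + ½aΔt²; chain segment to segment.
0–5 s: v starts -4 cm/s; Δx = -4·5 + ½·-7·5² = -107.5 cm; v ends -39 cm/s.
5–8 s: v starts -39 cm/s; Δx = -39·3 + ½·4·3² = -99 cm; v ends -27 cm/s.
8–10 s: v starts -27 cm/s; Δx = -27·2 + ½·-11·2² = -76 cm; v ends -49 cm/s.
10–14 s: v starts -49 cm/s; Δx = -49·4 + ½·-4·4² = -228 cm; v ends -65 cm/s.
x(14) = 8 + Σ Δx = -502.5 cm.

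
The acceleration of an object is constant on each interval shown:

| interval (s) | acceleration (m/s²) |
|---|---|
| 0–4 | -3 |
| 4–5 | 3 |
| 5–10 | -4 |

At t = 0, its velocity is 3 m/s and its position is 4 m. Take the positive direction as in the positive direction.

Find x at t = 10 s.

On each constant-a segment, Δv = aΔt and Δx = v₀Δt + ½aΔt²; chain segment to segment.
0–4 s: v starts 3 m/s; Δx = 3·4 + ½·-3·4² = -12 m; v ends -9 m/s.
4–5 s: v starts -9 m/s; Δx = -9·1 + ½·3·1² = -7.5 m; v ends -6 m/s.
5–10 s: v starts -6 m/s; Δx = -6·5 + ½·-4·5² = -80 m; v ends -26 m/s.
x(10) = 4 + Σ Δx = -95.5 m.

-95.5 m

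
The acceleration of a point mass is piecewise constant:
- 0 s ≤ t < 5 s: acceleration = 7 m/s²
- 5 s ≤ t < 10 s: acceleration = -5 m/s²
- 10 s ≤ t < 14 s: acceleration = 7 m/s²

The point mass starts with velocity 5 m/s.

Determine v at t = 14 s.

43 m/s

Δv equals the area under the a-t graph; then v = v₀ + Δv.
0–5 s: 7 × 5 = 35 m/s
5–10 s: -5 × 5 = -25 m/s
10–14 s: 7 × 4 = 28 m/s
Δv = 38 m/s, so v(14) = 5 + (38) = 43 m/s.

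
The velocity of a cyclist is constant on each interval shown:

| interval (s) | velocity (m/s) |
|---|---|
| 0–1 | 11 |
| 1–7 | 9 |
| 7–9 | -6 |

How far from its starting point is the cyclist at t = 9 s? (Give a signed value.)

Displacement is the signed area under the v-t curve.
0–1 s: 11 × 1 = 11 m
1–7 s: 9 × 6 = 54 m
7–9 s: -6 × 2 = -12 m
Net displacement = 53 m

53 m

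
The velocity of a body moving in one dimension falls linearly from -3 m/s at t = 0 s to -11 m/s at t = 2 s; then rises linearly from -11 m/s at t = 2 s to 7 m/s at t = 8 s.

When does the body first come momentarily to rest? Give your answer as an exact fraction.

t = 17/3 s

v changes sign on 2–8 s (from -11 to 7); the graph is linear there, so v = 0 at t = 2 + (11)·(8 − 2)/(7 − -11) = 17/3 s.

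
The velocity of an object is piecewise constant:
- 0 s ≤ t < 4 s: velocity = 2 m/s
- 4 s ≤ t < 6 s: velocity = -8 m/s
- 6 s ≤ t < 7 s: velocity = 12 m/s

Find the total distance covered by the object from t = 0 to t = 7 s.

Total distance travelled is ∫|v| dt — sum the magnitudes of each area piece.
0–4 s: |2| × 4 = 8 m
4–6 s: |-8| × 2 = 16 m
6–7 s: |12| × 1 = 12 m
Total distance = 36 m

36 m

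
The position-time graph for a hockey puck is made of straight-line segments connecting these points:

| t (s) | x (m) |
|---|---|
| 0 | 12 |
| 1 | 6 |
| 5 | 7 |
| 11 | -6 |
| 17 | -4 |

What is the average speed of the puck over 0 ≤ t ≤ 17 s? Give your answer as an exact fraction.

Average speed = (total path length)/(elapsed time); on a piecewise-linear x-t graph the path length is Σ|Δx|.
0–1 s: |Δx| = |6 − 12| = 6 m
1–5 s: |Δx| = |7 − 6| = 1 m
5–11 s: |Δx| = |-6 − 7| = 13 m
11–17 s: |Δx| = |-4 − -6| = 2 m
Total path = 22 m; average speed = 22/17 = 22/17 m/s.

22/17 m/s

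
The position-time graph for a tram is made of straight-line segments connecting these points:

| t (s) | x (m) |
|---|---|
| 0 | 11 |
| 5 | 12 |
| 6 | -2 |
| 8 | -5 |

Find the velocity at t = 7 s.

Velocity is the slope of the x-t graph on 6–8 s: (-5 − -2)/(8 − 6) = -1.5 m/s.

-1.5 m/s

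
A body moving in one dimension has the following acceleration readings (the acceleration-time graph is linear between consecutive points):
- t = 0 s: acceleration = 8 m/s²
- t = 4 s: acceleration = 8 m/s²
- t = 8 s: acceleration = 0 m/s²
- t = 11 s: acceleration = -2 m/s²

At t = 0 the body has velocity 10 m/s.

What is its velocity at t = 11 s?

55 m/s

Δv equals the area under the a-t graph; then v = v₀ + Δv.
0–4 s: 8 × 4 = 32 m/s
4–8 s: ½(8 + 0)(4) = 16 m/s
8–11 s: ½(0 + -2)(3) = -3 m/s
Δv = 45 m/s, so v(11) = 10 + (45) = 55 m/s.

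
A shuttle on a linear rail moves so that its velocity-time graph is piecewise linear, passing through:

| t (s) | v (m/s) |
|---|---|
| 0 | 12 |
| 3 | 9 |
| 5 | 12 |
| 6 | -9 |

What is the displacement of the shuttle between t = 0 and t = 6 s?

54 m

Displacement is the signed area under the v-t curve.
0–3 s: ½(12 + 9)(3) = 31.5 m
3–5 s: ½(9 + 12)(2) = 21 m
5–6 s: ½(12 + -9)(1) = 1.5 m
Net displacement = 54 m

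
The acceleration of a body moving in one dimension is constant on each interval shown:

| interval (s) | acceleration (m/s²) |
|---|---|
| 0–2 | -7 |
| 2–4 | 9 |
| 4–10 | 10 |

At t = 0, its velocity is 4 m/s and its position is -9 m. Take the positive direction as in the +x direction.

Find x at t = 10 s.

On each constant-a segment, Δv = aΔt and Δx = v₀Δt + ½aΔt²; chain segment to segment.
0–2 s: v starts 4 m/s; Δx = 4·2 + ½·-7·2² = -6 m; v ends -10 m/s.
2–4 s: v starts -10 m/s; Δx = -10·2 + ½·9·2² = -2 m; v ends 8 m/s.
4–10 s: v starts 8 m/s; Δx = 8·6 + ½·10·6² = 228 m; v ends 68 m/s.
x(10) = -9 + Σ Δx = 211 m.

211 m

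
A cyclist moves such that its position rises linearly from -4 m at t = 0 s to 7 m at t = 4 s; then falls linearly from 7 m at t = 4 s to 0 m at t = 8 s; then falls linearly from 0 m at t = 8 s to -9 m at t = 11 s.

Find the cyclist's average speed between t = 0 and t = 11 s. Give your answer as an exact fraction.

Average speed = (total path length)/(elapsed time); on a piecewise-linear x-t graph the path length is Σ|Δx|.
0–4 s: |Δx| = |7 − -4| = 11 m
4–8 s: |Δx| = |0 − 7| = 7 m
8–11 s: |Δx| = |-9 − 0| = 9 m
Total path = 27 m; average speed = 27/11 = 27/11 m/s.

27/11 m/s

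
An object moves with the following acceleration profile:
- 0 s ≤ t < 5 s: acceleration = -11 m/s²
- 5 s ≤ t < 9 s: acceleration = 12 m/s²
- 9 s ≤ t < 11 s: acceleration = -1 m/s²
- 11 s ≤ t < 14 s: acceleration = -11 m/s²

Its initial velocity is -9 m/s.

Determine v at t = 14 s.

Δv equals the area under the a-t graph; then v = v₀ + Δv.
0–5 s: -11 × 5 = -55 m/s
5–9 s: 12 × 4 = 48 m/s
9–11 s: -1 × 2 = -2 m/s
11–14 s: -11 × 3 = -33 m/s
Δv = -42 m/s, so v(14) = -9 + (-42) = -51 m/s.

-51 m/s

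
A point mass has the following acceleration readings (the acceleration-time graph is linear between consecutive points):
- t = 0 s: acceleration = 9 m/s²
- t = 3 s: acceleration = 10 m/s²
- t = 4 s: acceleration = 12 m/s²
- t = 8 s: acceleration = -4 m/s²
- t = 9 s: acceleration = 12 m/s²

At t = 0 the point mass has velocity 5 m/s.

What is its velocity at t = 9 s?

64.5 m/s

Δv equals the area under the a-t graph; then v = v₀ + Δv.
0–3 s: ½(9 + 10)(3) = 28.5 m/s
3–4 s: ½(10 + 12)(1) = 11 m/s
4–8 s: ½(12 + -4)(4) = 16 m/s
8–9 s: ½(-4 + 12)(1) = 4 m/s
Δv = 59.5 m/s, so v(9) = 5 + (59.5) = 64.5 m/s.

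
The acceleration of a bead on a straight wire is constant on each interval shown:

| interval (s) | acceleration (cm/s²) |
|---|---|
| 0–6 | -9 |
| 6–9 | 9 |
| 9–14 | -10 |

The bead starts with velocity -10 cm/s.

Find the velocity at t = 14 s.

-87 cm/s

Δv equals the area under the a-t graph; then v = v₀ + Δv.
0–6 s: -9 × 6 = -54 cm/s
6–9 s: 9 × 3 = 27 cm/s
9–14 s: -10 × 5 = -50 cm/s
Δv = -77 cm/s, so v(14) = -10 + (-77) = -87 cm/s.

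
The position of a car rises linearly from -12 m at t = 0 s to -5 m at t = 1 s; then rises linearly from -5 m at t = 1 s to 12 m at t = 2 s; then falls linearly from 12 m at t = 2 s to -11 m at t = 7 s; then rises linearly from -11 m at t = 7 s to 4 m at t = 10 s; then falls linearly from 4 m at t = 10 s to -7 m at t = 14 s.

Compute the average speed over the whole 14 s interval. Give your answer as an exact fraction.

Average speed = (total path length)/(elapsed time); on a piecewise-linear x-t graph the path length is Σ|Δx|.
0–1 s: |Δx| = |-5 − -12| = 7 m
1–2 s: |Δx| = |12 − -5| = 17 m
2–7 s: |Δx| = |-11 − 12| = 23 m
7–10 s: |Δx| = |4 − -11| = 15 m
10–14 s: |Δx| = |-7 − 4| = 11 m
Total path = 73 m; average speed = 73/14 = 73/14 m/s.

73/14 m/s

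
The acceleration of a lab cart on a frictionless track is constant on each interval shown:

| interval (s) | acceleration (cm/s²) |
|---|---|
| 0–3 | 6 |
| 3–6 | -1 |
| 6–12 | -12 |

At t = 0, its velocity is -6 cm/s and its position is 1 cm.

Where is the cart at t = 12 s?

-120.5 cm

On each constant-a segment, Δv = aΔt and Δx = v₀Δt + ½aΔt²; chain segment to segment.
0–3 s: v starts -6 cm/s; Δx = -6·3 + ½·6·3² = 9 cm; v ends 12 cm/s.
3–6 s: v starts 12 cm/s; Δx = 12·3 + ½·-1·3² = 31.5 cm; v ends 9 cm/s.
6–12 s: v starts 9 cm/s; Δx = 9·6 + ½·-12·6² = -162 cm; v ends -63 cm/s.
x(12) = 1 + Σ Δx = -120.5 cm.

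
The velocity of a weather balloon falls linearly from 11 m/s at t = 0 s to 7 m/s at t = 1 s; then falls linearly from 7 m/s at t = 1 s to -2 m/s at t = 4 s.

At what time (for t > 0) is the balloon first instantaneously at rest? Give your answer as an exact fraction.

v changes sign on 1–4 s (from 7 to -2); the graph is linear there, so v = 0 at t = 1 + (-7)·(4 − 1)/(-2 − 7) = 10/3 s.

t = 10/3 s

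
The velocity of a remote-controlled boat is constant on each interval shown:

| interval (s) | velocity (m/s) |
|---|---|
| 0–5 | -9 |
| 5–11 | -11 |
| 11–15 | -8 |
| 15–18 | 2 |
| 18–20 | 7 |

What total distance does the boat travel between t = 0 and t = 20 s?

163 m

Total distance travelled is ∫|v| dt — sum the magnitudes of each area piece.
0–5 s: |-9| × 5 = 45 m
5–11 s: |-11| × 6 = 66 m
11–15 s: |-8| × 4 = 32 m
15–18 s: |2| × 3 = 6 m
18–20 s: |7| × 2 = 14 m
Total distance = 163 m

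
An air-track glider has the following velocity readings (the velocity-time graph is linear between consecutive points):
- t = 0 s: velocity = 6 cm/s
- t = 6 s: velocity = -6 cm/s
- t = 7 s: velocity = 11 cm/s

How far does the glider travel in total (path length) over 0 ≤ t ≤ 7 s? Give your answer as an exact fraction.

Total distance travelled is ∫|v| dt — sum the magnitudes of each area piece.
0–6 s: v = 0 at t = 3 s; triangle areas 9 + 9 = 18 cm
6–7 s: v = 0 at t = 108/17 s; triangle areas 18/17 + 121/34 = 157/34 cm
Total distance = 769/34 cm

769/34 cm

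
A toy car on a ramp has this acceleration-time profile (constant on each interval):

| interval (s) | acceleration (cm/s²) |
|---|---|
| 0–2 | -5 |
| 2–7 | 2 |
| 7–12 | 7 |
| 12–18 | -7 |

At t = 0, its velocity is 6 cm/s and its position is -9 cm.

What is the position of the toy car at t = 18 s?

On each constant-a segment, Δv = aΔt and Δx = v₀Δt + ½aΔt²; chain segment to segment.
0–2 s: v starts 6 cm/s; Δx = 6·2 + ½·-5·2² = 2 cm; v ends -4 cm/s.
2–7 s: v starts -4 cm/s; Δx = -4·5 + ½·2·5² = 5 cm; v ends 6 cm/s.
7–12 s: v starts 6 cm/s; Δx = 6·5 + ½·7·5² = 117.5 cm; v ends 41 cm/s.
12–18 s: v starts 41 cm/s; Δx = 41·6 + ½·-7·6² = 120 cm; v ends -1 cm/s.
x(18) = -9 + Σ Δx = 235.5 cm.

235.5 cm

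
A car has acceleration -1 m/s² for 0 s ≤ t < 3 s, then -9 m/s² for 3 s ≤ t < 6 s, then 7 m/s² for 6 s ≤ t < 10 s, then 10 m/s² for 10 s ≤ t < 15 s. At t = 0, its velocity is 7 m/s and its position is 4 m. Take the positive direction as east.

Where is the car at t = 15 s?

On each constant-a segment, Δv = aΔt and Δx = v₀Δt + ½aΔt²; chain segment to segment.
0–3 s: v starts 7 m/s; Δx = 7·3 + ½·-1·3² = 16.5 m; v ends 4 m/s.
3–6 s: v starts 4 m/s; Δx = 4·3 + ½·-9·3² = -28.5 m; v ends -23 m/s.
6–10 s: v starts -23 m/s; Δx = -23·4 + ½·7·4² = -36 m; v ends 5 m/s.
10–15 s: v starts 5 m/s; Δx = 5·5 + ½·10·5² = 150 m; v ends 55 m/s.
x(15) = 4 + Σ Δx = 106 m.

106 m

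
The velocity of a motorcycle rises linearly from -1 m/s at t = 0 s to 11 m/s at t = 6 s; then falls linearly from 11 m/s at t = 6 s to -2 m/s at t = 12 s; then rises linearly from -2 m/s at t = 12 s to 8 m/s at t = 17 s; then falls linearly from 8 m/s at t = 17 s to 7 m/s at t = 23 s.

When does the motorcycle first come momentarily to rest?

v changes sign on 0–6 s (from -1 to 11); the graph is linear there, so v = 0 at t = 0 + (1)·(6 − 0)/(11 − -1) = 0.5 s.

t = 0.5 s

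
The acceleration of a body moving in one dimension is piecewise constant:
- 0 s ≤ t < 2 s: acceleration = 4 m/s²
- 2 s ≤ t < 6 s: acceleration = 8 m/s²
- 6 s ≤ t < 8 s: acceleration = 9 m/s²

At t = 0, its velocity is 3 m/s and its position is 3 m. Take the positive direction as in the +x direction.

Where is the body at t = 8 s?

229 m

On each constant-a segment, Δv = aΔt and Δx = v₀Δt + ½aΔt²; chain segment to segment.
0–2 s: v starts 3 m/s; Δx = 3·2 + ½·4·2² = 14 m; v ends 11 m/s.
2–6 s: v starts 11 m/s; Δx = 11·4 + ½·8·4² = 108 m; v ends 43 m/s.
6–8 s: v starts 43 m/s; Δx = 43·2 + ½·9·2² = 104 m; v ends 61 m/s.
x(8) = 3 + Σ Δx = 229 m.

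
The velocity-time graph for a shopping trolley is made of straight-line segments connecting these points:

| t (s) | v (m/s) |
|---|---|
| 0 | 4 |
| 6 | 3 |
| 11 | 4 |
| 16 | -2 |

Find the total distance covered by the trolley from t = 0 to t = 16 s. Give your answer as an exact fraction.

Total distance travelled is ∫|v| dt — sum the magnitudes of each area piece.
0–6 s: |½(4 + 3)(6)| = 21 m
6–11 s: |½(3 + 4)(5)| = 17.5 m
11–16 s: v = 0 at t = 43/3 s; triangle areas 20/3 + 5/3 = 25/3 m
Total distance = 281/6 m

281/6 m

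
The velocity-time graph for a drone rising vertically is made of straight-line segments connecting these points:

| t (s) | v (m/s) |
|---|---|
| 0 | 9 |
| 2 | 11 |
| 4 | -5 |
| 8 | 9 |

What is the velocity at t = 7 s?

On 4–8 s the graph is linear from -5 to 9 m/s: v(7) = -5 + (9 − -5)·(7 − 4)/(8 − 4) = 5.5 m/s.

5.5 m/s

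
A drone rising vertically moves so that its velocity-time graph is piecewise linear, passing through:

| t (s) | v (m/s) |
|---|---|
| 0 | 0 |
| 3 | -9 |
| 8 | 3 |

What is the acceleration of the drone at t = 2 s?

Acceleration is the slope of the v-t graph on 0–3 s: (-9 − 0)/(3 − 0) = -3 m/s².

-3 m/s²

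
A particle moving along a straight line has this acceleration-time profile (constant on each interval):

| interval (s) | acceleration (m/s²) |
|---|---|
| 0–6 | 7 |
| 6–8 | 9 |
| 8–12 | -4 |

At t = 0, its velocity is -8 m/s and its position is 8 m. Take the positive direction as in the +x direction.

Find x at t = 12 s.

On each constant-a segment, Δv = aΔt and Δx = v₀Δt + ½aΔt²; chain segment to segment.
0–6 s: v starts -8 m/s; Δx = -8·6 + ½·7·6² = 78 m; v ends 34 m/s.
6–8 s: v starts 34 m/s; Δx = 34·2 + ½·9·2² = 86 m; v ends 52 m/s.
8–12 s: v starts 52 m/s; Δx = 52·4 + ½·-4·4² = 176 m; v ends 36 m/s.
x(12) = 8 + Σ Δx = 348 m.

348 m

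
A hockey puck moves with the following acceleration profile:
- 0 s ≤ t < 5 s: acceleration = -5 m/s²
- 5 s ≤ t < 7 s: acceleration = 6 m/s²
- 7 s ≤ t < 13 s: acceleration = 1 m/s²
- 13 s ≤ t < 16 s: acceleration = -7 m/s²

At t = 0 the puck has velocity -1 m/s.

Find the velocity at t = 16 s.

Δv equals the area under the a-t graph; then v = v₀ + Δv.
0–5 s: -5 × 5 = -25 m/s
5–7 s: 6 × 2 = 12 m/s
7–13 s: 1 × 6 = 6 m/s
13–16 s: -7 × 3 = -21 m/s
Δv = -28 m/s, so v(16) = -1 + (-28) = -29 m/s.

-29 m/s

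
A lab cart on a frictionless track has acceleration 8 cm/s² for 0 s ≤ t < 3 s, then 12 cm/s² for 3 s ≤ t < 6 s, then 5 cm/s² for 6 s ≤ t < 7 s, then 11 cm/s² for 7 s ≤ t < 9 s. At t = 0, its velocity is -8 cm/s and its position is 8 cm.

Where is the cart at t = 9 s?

312.5 cm

On each constant-a segment, Δv = aΔt and Δx = v₀Δt + ½aΔt²; chain segment to segment.
0–3 s: v starts -8 cm/s; Δx = -8·3 + ½·8·3² = 12 cm; v ends 16 cm/s.
3–6 s: v starts 16 cm/s; Δx = 16·3 + ½·12·3² = 102 cm; v ends 52 cm/s.
6–7 s: v starts 52 cm/s; Δx = 52·1 + ½·5·1² = 54.5 cm; v ends 57 cm/s.
7–9 s: v starts 57 cm/s; Δx = 57·2 + ½·11·2² = 136 cm; v ends 79 cm/s.
x(9) = 8 + Σ Δx = 312.5 cm.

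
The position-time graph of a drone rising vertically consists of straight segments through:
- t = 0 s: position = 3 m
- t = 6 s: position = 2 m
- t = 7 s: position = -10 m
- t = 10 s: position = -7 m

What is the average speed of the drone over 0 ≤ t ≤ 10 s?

Average speed = (total path length)/(elapsed time); on a piecewise-linear x-t graph the path length is Σ|Δx|.
0–6 s: |Δx| = |2 − 3| = 1 m
6–7 s: |Δx| = |-10 − 2| = 12 m
7–10 s: |Δx| = |-7 − -10| = 3 m
Total path = 16 m; average speed = 16/10 = 1.6 m/s.

1.6 m/s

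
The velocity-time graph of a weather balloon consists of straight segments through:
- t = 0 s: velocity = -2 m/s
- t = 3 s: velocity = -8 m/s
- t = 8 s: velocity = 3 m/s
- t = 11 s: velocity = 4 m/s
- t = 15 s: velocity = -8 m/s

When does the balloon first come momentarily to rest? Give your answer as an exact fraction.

v changes sign on 3–8 s (from -8 to 3); the graph is linear there, so v = 0 at t = 3 + (8)·(8 − 3)/(3 − -8) = 73/11 s.

t = 73/11 s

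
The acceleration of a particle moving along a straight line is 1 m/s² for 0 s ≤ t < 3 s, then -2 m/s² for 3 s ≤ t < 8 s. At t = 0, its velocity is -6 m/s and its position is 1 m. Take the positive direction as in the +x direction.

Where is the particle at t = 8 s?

On each constant-a segment, Δv = aΔt and Δx = v₀Δt + ½aΔt²; chain segment to segment.
0–3 s: v starts -6 m/s; Δx = -6·3 + ½·1·3² = -13.5 m; v ends -3 m/s.
3–8 s: v starts -3 m/s; Δx = -3·5 + ½·-2·5² = -40 m; v ends -13 m/s.
x(8) = 1 + Σ Δx = -52.5 m.

-52.5 m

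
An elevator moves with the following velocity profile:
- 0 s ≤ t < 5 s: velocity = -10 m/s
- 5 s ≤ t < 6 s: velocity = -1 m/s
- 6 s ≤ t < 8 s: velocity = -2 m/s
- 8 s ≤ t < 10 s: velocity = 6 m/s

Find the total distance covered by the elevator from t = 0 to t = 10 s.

67 m

Distance (not displacement) is the total path length: add the absolute areas under v-t.
0–5 s: |-10| × 5 = 50 m
5–6 s: |-1| × 1 = 1 m
6–8 s: |-2| × 2 = 4 m
8–10 s: |6| × 2 = 12 m
Total distance = 67 m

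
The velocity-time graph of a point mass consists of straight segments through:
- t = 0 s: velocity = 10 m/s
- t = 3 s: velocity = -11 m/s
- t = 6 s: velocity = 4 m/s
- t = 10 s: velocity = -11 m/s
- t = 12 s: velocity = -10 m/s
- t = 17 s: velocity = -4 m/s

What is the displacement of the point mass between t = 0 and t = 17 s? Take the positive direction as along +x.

-82 m

Net displacement equals the area under the velocity-time graph (areas below the axis count negative).
0–3 s: ½(10 + -11)(3) = -1.5 m
3–6 s: ½(-11 + 4)(3) = -10.5 m
6–10 s: ½(4 + -11)(4) = -14 m
10–12 s: ½(-11 + -10)(2) = -21 m
12–17 s: ½(-10 + -4)(5) = -35 m
Net displacement = -82 m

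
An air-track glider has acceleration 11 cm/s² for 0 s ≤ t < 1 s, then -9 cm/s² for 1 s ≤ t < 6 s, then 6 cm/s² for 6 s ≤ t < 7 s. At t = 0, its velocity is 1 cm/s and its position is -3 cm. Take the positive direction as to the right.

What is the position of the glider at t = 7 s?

On each constant-a segment, Δv = aΔt and Δx = v₀Δt + ½aΔt²; chain segment to segment.
0–1 s: v starts 1 cm/s; Δx = 1·1 + ½·11·1² = 6.5 cm; v ends 12 cm/s.
1–6 s: v starts 12 cm/s; Δx = 12·5 + ½·-9·5² = -52.5 cm; v ends -33 cm/s.
6–7 s: v starts -33 cm/s; Δx = -33·1 + ½·6·1² = -30 cm; v ends -27 cm/s.
x(7) = -3 + Σ Δx = -79 cm.

-79 cm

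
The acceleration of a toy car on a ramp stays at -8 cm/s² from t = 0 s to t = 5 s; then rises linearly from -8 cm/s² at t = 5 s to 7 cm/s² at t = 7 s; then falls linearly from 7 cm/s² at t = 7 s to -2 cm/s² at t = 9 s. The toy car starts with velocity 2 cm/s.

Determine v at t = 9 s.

Δv equals the area under the a-t graph; then v = v₀ + Δv.
0–5 s: -8 × 5 = -40 cm/s
5–7 s: ½(-8 + 7)(2) = -1 cm/s
7–9 s: ½(7 + -2)(2) = 5 cm/s
Δv = -36 cm/s, so v(9) = 2 + (-36) = -34 cm/s.

-34 cm/s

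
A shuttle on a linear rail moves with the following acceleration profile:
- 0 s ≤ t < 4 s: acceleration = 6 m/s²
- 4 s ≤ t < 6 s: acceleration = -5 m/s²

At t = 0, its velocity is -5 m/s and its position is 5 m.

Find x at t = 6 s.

61 m

On each constant-a segment, Δv = aΔt and Δx = v₀Δt + ½aΔt²; chain segment to segment.
0–4 s: v starts -5 m/s; Δx = -5·4 + ½·6·4² = 28 m; v ends 19 m/s.
4–6 s: v starts 19 m/s; Δx = 19·2 + ½·-5·2² = 28 m; v ends 9 m/s.
x(6) = 5 + Σ Δx = 61 m.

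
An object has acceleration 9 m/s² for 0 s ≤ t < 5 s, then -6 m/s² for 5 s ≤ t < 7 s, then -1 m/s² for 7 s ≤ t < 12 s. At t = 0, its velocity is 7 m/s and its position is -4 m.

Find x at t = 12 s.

On each constant-a segment, Δv = aΔt and Δx = v₀Δt + ½aΔt²; chain segment to segment.
0–5 s: v starts 7 m/s; Δx = 7·5 + ½·9·5² = 147.5 m; v ends 52 m/s.
5–7 s: v starts 52 m/s; Δx = 52·2 + ½·-6·2² = 92 m; v ends 40 m/s.
7–12 s: v starts 40 m/s; Δx = 40·5 + ½·-1·5² = 187.5 m; v ends 35 m/s.
x(12) = -4 + Σ Δx = 423 m.

423 m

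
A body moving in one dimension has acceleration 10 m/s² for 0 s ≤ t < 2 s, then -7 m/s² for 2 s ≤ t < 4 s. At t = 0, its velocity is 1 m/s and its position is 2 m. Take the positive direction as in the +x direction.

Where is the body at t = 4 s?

On each constant-a segment, Δv = aΔt and Δx = v₀Δt + ½aΔt²; chain segment to segment.
0–2 s: v starts 1 m/s; Δx = 1·2 + ½·10·2² = 22 m; v ends 21 m/s.
2–4 s: v starts 21 m/s; Δx = 21·2 + ½·-7·2² = 28 m; v ends 7 m/s.
x(4) = 2 + Σ Δx = 52 m.

52 m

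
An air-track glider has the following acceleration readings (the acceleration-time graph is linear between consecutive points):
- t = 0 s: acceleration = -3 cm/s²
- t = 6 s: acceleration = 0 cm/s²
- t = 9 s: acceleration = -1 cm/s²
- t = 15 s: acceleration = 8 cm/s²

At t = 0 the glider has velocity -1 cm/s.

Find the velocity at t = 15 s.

Δv equals the area under the a-t graph; then v = v₀ + Δv.
0–6 s: ½(-3 + 0)(6) = -9 cm/s
6–9 s: ½(0 + -1)(3) = -1.5 cm/s
9–15 s: ½(-1 + 8)(6) = 21 cm/s
Δv = 10.5 cm/s, so v(15) = -1 + (10.5) = 9.5 cm/s.

9.5 cm/s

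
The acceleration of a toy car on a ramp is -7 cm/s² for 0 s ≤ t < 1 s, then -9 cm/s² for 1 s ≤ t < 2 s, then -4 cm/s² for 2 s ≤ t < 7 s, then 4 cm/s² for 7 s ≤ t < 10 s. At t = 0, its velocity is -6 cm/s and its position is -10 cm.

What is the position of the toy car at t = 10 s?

-305 cm

On each constant-a segment, Δv = aΔt and Δx = v₀Δt + ½aΔt²; chain segment to segment.
0–1 s: v starts -6 cm/s; Δx = -6·1 + ½·-7·1² = -9.5 cm; v ends -13 cm/s.
1–2 s: v starts -13 cm/s; Δx = -13·1 + ½·-9·1² = -17.5 cm; v ends -22 cm/s.
2–7 s: v starts -22 cm/s; Δx = -22·5 + ½·-4·5² = -160 cm; v ends -42 cm/s.
7–10 s: v starts -42 cm/s; Δx = -42·3 + ½·4·3² = -108 cm; v ends -30 cm/s.
x(10) = -10 + Σ Δx = -305 cm.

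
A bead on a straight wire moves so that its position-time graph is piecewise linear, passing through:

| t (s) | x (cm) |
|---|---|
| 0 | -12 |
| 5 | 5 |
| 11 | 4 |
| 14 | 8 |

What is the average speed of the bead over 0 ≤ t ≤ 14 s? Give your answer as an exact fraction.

Average speed = (total path length)/(elapsed time); on a piecewise-linear x-t graph the path length is Σ|Δx|.
0–5 s: |Δx| = |5 − -12| = 17 cm
5–11 s: |Δx| = |4 − 5| = 1 cm
11–14 s: |Δx| = |8 − 4| = 4 cm
Total path = 22 cm; average speed = 22/14 = 11/7 cm/s.

11/7 cm/s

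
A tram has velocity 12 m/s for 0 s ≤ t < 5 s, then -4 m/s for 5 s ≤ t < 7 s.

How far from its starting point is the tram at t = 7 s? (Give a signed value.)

Net displacement equals the area under the velocity-time graph (areas below the axis count negative).
0–5 s: 12 × 5 = 60 m
5–7 s: -4 × 2 = -8 m
Net displacement = 52 m

52 m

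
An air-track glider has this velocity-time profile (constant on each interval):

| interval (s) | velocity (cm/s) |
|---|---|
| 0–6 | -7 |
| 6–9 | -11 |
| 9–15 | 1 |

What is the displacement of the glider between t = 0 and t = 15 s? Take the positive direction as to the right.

Displacement is the signed area under the v-t curve.
0–6 s: -7 × 6 = -42 cm
6–9 s: -11 × 3 = -33 cm
9–15 s: 1 × 6 = 6 cm
Net displacement = -69 cm

-69 cm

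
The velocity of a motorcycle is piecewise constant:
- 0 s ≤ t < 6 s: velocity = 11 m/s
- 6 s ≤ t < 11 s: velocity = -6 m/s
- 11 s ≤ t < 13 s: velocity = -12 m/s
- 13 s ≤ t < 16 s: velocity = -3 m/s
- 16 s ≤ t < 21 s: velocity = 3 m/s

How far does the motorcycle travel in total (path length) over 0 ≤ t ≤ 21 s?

Distance (not displacement) is the total path length: add the absolute areas under v-t.
0–6 s: |11| × 6 = 66 m
6–11 s: |-6| × 5 = 30 m
11–13 s: |-12| × 2 = 24 m
13–16 s: |-3| × 3 = 9 m
16–21 s: |3| × 5 = 15 m
Total distance = 144 m

144 m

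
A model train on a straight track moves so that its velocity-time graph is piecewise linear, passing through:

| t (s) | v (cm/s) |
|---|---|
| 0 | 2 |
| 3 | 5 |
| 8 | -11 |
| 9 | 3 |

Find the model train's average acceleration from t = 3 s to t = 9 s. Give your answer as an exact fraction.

-1/3 cm/s²

Average acceleration = Δv/Δt = (3 − 5)/(9 − 3) = -1/3 cm/s².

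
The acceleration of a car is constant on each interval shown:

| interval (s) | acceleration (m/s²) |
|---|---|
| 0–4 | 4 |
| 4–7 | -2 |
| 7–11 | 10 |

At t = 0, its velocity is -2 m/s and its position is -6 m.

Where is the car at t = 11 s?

On each constant-a segment, Δv = aΔt and Δx = v₀Δt + ½aΔt²; chain segment to segment.
0–4 s: v starts -2 m/s; Δx = -2·4 + ½·4·4² = 24 m; v ends 14 m/s.
4–7 s: v starts 14 m/s; Δx = 14·3 + ½·-2·3² = 33 m; v ends 8 m/s.
7–11 s: v starts 8 m/s; Δx = 8·4 + ½·10·4² = 112 m; v ends 48 m/s.
x(11) = -6 + Σ Δx = 163 m.

163 m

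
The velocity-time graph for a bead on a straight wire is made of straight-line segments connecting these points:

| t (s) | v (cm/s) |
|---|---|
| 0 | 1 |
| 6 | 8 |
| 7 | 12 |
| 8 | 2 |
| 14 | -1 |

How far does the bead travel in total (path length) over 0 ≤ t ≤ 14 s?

49 cm

Distance (not displacement) is the total path length: add the absolute areas under v-t.
0–6 s: |½(1 + 8)(6)| = 27 cm
6–7 s: |½(8 + 12)(1)| = 10 cm
7–8 s: |½(12 + 2)(1)| = 7 cm
8–14 s: v = 0 at t = 12 s; triangle areas 4 + 1 = 5 cm
Total distance = 49 cm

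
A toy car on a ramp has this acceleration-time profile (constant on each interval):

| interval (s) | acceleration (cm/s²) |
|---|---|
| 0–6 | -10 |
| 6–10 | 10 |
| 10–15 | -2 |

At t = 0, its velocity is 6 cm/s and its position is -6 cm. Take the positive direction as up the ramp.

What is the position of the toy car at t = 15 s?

-381 cm

On each constant-a segment, Δv = aΔt and Δx = v₀Δt + ½aΔt²; chain segment to segment.
0–6 s: v starts 6 cm/s; Δx = 6·6 + ½·-10·6² = -144 cm; v ends -54 cm/s.
6–10 s: v starts -54 cm/s; Δx = -54·4 + ½·10·4² = -136 cm; v ends -14 cm/s.
10–15 s: v starts -14 cm/s; Δx = -14·5 + ½·-2·5² = -95 cm; v ends -24 cm/s.
x(15) = -6 + Σ Δx = -381 cm.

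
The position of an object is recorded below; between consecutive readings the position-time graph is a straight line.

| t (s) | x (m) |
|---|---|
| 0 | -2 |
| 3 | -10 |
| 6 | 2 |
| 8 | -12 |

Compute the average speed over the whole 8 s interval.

4.25 m/s

Average speed = (total path length)/(elapsed time); on a piecewise-linear x-t graph the path length is Σ|Δx|.
0–3 s: |Δx| = |-10 − -2| = 8 m
3–6 s: |Δx| = |2 − -10| = 12 m
6–8 s: |Δx| = |-12 − 2| = 14 m
Total path = 34 m; average speed = 34/8 = 4.25 m/s.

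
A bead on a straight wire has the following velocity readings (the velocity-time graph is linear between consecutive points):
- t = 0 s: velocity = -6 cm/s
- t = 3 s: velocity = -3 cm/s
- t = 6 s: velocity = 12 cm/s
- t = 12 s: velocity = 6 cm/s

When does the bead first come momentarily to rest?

t = 3.6 s

v changes sign on 3–6 s (from -3 to 12); the graph is linear there, so v = 0 at t = 3 + (3)·(6 − 3)/(12 − -3) = 3.6 s.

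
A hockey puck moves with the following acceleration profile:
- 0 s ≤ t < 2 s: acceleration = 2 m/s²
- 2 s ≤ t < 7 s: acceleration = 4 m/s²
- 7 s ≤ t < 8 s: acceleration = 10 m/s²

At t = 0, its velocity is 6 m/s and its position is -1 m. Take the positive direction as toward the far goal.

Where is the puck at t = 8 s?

On each constant-a segment, Δv = aΔt and Δx = v₀Δt + ½aΔt²; chain segment to segment.
0–2 s: v starts 6 m/s; Δx = 6·2 + ½·2·2² = 16 m; v ends 10 m/s.
2–7 s: v starts 10 m/s; Δx = 10·5 + ½·4·5² = 100 m; v ends 30 m/s.
7–8 s: v starts 30 m/s; Δx = 30·1 + ½·10·1² = 35 m; v ends 40 m/s.
x(8) = -1 + Σ Δx = 150 m.

150 m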